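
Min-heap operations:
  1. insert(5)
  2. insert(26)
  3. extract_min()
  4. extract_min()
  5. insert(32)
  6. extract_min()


insert(5) -> [5]
insert(26) -> [5, 26]
extract_min()->5, [26]
extract_min()->26, []
insert(32) -> [32]
extract_min()->32, []

Final heap: []


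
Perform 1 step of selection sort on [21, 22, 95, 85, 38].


Initial: [21, 22, 95, 85, 38]
Step 1: min=21 at 0
  Swap: [21, 22, 95, 85, 38]

After 1 step: [21, 22, 95, 85, 38]


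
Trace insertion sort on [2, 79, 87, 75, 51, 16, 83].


Initial: [2, 79, 87, 75, 51, 16, 83]
Insert 79: [2, 79, 87, 75, 51, 16, 83]
Insert 87: [2, 79, 87, 75, 51, 16, 83]
Insert 75: [2, 75, 79, 87, 51, 16, 83]
Insert 51: [2, 51, 75, 79, 87, 16, 83]
Insert 16: [2, 16, 51, 75, 79, 87, 83]
Insert 83: [2, 16, 51, 75, 79, 83, 87]

Sorted: [2, 16, 51, 75, 79, 83, 87]


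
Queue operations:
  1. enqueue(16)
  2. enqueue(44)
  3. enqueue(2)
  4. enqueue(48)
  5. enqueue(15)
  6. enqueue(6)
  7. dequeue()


enqueue(16) -> [16]
enqueue(44) -> [16, 44]
enqueue(2) -> [16, 44, 2]
enqueue(48) -> [16, 44, 2, 48]
enqueue(15) -> [16, 44, 2, 48, 15]
enqueue(6) -> [16, 44, 2, 48, 15, 6]
dequeue()->16, [44, 2, 48, 15, 6]

Final queue: [44, 2, 48, 15, 6]


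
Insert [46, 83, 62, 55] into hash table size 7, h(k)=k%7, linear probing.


Insert 46: h=4 -> slot 4
Insert 83: h=6 -> slot 6
Insert 62: h=6, 1 probes -> slot 0
Insert 55: h=6, 2 probes -> slot 1

Table: [62, 55, None, None, 46, None, 83]


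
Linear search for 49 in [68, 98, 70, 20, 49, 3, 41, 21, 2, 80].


i=0: 68!=49
i=1: 98!=49
i=2: 70!=49
i=3: 20!=49
i=4: 49==49 found!

Found at 4, 5 comps


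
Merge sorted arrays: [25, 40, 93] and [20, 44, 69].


Take 20 from B
Take 25 from A
Take 40 from A
Take 44 from B
Take 69 from B

Merged: [20, 25, 40, 44, 69, 93]


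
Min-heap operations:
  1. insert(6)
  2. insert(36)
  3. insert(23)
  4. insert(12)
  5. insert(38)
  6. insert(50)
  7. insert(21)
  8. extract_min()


insert(6) -> [6]
insert(36) -> [6, 36]
insert(23) -> [6, 36, 23]
insert(12) -> [6, 12, 23, 36]
insert(38) -> [6, 12, 23, 36, 38]
insert(50) -> [6, 12, 23, 36, 38, 50]
insert(21) -> [6, 12, 21, 36, 38, 50, 23]
extract_min()->6, [12, 23, 21, 36, 38, 50]

Final heap: [12, 23, 21, 36, 38, 50]


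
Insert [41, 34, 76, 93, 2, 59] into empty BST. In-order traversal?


Insert 41: root
Insert 34: L from 41
Insert 76: R from 41
Insert 93: R from 41 -> R from 76
Insert 2: L from 41 -> L from 34
Insert 59: R from 41 -> L from 76

In-order: [2, 34, 41, 59, 76, 93]


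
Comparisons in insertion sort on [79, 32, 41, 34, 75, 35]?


Algorithm: insertion sort
Input: [79, 32, 41, 34, 75, 35]
Sorted: [32, 34, 35, 41, 75, 79]

12


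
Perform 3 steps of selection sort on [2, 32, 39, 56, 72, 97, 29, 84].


Initial: [2, 32, 39, 56, 72, 97, 29, 84]
Step 1: min=2 at 0
  Swap: [2, 32, 39, 56, 72, 97, 29, 84]
Step 2: min=29 at 6
  Swap: [2, 29, 39, 56, 72, 97, 32, 84]
Step 3: min=32 at 6
  Swap: [2, 29, 32, 56, 72, 97, 39, 84]

After 3 steps: [2, 29, 32, 56, 72, 97, 39, 84]


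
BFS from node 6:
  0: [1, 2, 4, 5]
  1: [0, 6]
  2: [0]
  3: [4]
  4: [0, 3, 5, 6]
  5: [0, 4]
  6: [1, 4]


Visit 6, enqueue [1, 4]
Visit 1, enqueue [0]
Visit 4, enqueue [3, 5]
Visit 0, enqueue [2]
Visit 3, enqueue []
Visit 5, enqueue []
Visit 2, enqueue []

BFS order: [6, 1, 4, 0, 3, 5, 2]


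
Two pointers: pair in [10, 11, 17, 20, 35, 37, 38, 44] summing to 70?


lo=0(10)+hi=7(44)=54
lo=1(11)+hi=7(44)=55
lo=2(17)+hi=7(44)=61
lo=3(20)+hi=7(44)=64
lo=4(35)+hi=7(44)=79
lo=4(35)+hi=6(38)=73
lo=4(35)+hi=5(37)=72

No pair found


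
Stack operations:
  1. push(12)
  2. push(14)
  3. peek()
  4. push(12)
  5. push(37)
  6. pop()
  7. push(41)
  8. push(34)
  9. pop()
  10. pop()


push(12) -> [12]
push(14) -> [12, 14]
peek()->14
push(12) -> [12, 14, 12]
push(37) -> [12, 14, 12, 37]
pop()->37, [12, 14, 12]
push(41) -> [12, 14, 12, 41]
push(34) -> [12, 14, 12, 41, 34]
pop()->34, [12, 14, 12, 41]
pop()->41, [12, 14, 12]

Final stack: [12, 14, 12]


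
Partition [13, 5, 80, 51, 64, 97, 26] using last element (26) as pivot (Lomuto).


Pivot: 26
  13 <= 26: advance i (no swap)
  5 <= 26: advance i (no swap)
Place pivot at 2: [13, 5, 26, 51, 64, 97, 80]

Partitioned: [13, 5, 26, 51, 64, 97, 80]


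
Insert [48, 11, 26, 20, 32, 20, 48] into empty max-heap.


Insert 48: [48]
Insert 11: [48, 11]
Insert 26: [48, 11, 26]
Insert 20: [48, 20, 26, 11]
Insert 32: [48, 32, 26, 11, 20]
Insert 20: [48, 32, 26, 11, 20, 20]
Insert 48: [48, 32, 48, 11, 20, 20, 26]

Final heap: [48, 32, 48, 11, 20, 20, 26]


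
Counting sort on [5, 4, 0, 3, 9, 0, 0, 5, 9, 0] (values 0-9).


Input: [5, 4, 0, 3, 9, 0, 0, 5, 9, 0]
Counts: [4, 0, 0, 1, 1, 2, 0, 0, 0, 2]

Sorted: [0, 0, 0, 0, 3, 4, 5, 5, 9, 9]


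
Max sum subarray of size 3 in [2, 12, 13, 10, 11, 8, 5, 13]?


[0:3]: 27
[1:4]: 35
[2:5]: 34
[3:6]: 29
[4:7]: 24
[5:8]: 26

Max: 35 at [1:4]


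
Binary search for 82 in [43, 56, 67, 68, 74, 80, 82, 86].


Step 1: lo=0, hi=7, mid=3, val=68
Step 2: lo=4, hi=7, mid=5, val=80
Step 3: lo=6, hi=7, mid=6, val=82

Found at index 6


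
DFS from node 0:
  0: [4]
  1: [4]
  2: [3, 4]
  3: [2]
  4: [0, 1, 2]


Visit 0, push [4]
Visit 4, push [2, 1]
Visit 1, push []
Visit 2, push [3]
Visit 3, push []

DFS order: [0, 4, 1, 2, 3]


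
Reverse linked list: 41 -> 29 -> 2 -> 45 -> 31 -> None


Step 1: curr=41, set curr.next=prev(None) | reversed so far: 41
Step 2: curr=29, set curr.next=prev(41) | reversed so far: 29 -> 41
Step 3: curr=2, set curr.next=prev(29) | reversed so far: 2 -> 29 -> 41
Step 4: curr=45, set curr.next=prev(2) | reversed so far: 45 -> 2 -> 29 -> 41
Step 5: curr=31, set curr.next=prev(45) | reversed so far: 31 -> 45 -> 2 -> 29 -> 41

31 -> 45 -> 2 -> 29 -> 41 -> None


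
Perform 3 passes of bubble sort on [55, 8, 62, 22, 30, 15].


Initial: [55, 8, 62, 22, 30, 15]
Pass 1: [8, 55, 22, 30, 15, 62] (4 swaps)
Pass 2: [8, 22, 30, 15, 55, 62] (3 swaps)
Pass 3: [8, 22, 15, 30, 55, 62] (1 swaps)

After 3 passes: [8, 22, 15, 30, 55, 62]


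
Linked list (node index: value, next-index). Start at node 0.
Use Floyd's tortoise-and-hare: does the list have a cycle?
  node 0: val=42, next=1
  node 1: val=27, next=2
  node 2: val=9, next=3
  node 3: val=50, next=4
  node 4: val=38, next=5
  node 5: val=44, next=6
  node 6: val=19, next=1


Floyd's tortoise (slow, +1) and hare (fast, +2):
  init: slow=0, fast=0
  step 1: slow=1, fast=2
  step 2: slow=2, fast=4
  step 3: slow=3, fast=6
  step 4: slow=4, fast=2
  step 5: slow=5, fast=4
  step 6: slow=6, fast=6
  slow == fast at node 6: cycle detected

Cycle: yes


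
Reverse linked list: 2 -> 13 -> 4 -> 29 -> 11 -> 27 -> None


Step 1: curr=2, set curr.next=prev(None) | reversed so far: 2
Step 2: curr=13, set curr.next=prev(2) | reversed so far: 13 -> 2
Step 3: curr=4, set curr.next=prev(13) | reversed so far: 4 -> 13 -> 2
Step 4: curr=29, set curr.next=prev(4) | reversed so far: 29 -> 4 -> 13 -> 2
Step 5: curr=11, set curr.next=prev(29) | reversed so far: 11 -> 29 -> 4 -> 13 -> 2
Step 6: curr=27, set curr.next=prev(11) | reversed so far: 27 -> 11 -> 29 -> 4 -> 13 -> 2

27 -> 11 -> 29 -> 4 -> 13 -> 2 -> None


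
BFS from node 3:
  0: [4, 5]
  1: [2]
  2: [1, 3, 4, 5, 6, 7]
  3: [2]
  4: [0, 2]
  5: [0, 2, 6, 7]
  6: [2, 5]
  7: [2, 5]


Visit 3, enqueue [2]
Visit 2, enqueue [1, 4, 5, 6, 7]
Visit 1, enqueue []
Visit 4, enqueue [0]
Visit 5, enqueue []
Visit 6, enqueue []
Visit 7, enqueue []
Visit 0, enqueue []

BFS order: [3, 2, 1, 4, 5, 6, 7, 0]


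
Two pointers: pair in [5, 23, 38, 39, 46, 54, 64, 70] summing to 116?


lo=0(5)+hi=7(70)=75
lo=1(23)+hi=7(70)=93
lo=2(38)+hi=7(70)=108
lo=3(39)+hi=7(70)=109
lo=4(46)+hi=7(70)=116

Yes: 46+70=116


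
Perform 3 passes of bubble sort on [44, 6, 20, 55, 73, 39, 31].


Initial: [44, 6, 20, 55, 73, 39, 31]
Pass 1: [6, 20, 44, 55, 39, 31, 73] (4 swaps)
Pass 2: [6, 20, 44, 39, 31, 55, 73] (2 swaps)
Pass 3: [6, 20, 39, 31, 44, 55, 73] (2 swaps)

After 3 passes: [6, 20, 39, 31, 44, 55, 73]


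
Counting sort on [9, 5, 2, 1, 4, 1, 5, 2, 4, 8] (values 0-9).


Input: [9, 5, 2, 1, 4, 1, 5, 2, 4, 8]
Counts: [0, 2, 2, 0, 2, 2, 0, 0, 1, 1]

Sorted: [1, 1, 2, 2, 4, 4, 5, 5, 8, 9]


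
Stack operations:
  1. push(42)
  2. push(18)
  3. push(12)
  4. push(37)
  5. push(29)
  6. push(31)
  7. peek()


push(42) -> [42]
push(18) -> [42, 18]
push(12) -> [42, 18, 12]
push(37) -> [42, 18, 12, 37]
push(29) -> [42, 18, 12, 37, 29]
push(31) -> [42, 18, 12, 37, 29, 31]
peek()->31

Final stack: [42, 18, 12, 37, 29, 31]


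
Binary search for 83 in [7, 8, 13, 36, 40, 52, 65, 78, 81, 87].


Step 1: lo=0, hi=9, mid=4, val=40
Step 2: lo=5, hi=9, mid=7, val=78
Step 3: lo=8, hi=9, mid=8, val=81
Step 4: lo=9, hi=9, mid=9, val=87

Not found


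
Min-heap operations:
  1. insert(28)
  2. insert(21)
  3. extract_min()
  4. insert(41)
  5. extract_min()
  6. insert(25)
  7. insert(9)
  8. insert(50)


insert(28) -> [28]
insert(21) -> [21, 28]
extract_min()->21, [28]
insert(41) -> [28, 41]
extract_min()->28, [41]
insert(25) -> [25, 41]
insert(9) -> [9, 41, 25]
insert(50) -> [9, 41, 25, 50]

Final heap: [9, 41, 25, 50]


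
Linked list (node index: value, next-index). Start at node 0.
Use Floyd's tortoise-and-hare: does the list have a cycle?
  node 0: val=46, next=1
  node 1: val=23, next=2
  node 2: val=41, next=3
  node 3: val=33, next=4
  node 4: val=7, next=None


Floyd's tortoise (slow, +1) and hare (fast, +2):
  init: slow=0, fast=0
  step 1: slow=1, fast=2
  step 2: slow=2, fast=4
  step 3: fast -> None, no cycle

Cycle: no


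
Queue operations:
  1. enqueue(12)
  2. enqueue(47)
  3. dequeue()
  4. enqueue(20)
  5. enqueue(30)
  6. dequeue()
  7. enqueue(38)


enqueue(12) -> [12]
enqueue(47) -> [12, 47]
dequeue()->12, [47]
enqueue(20) -> [47, 20]
enqueue(30) -> [47, 20, 30]
dequeue()->47, [20, 30]
enqueue(38) -> [20, 30, 38]

Final queue: [20, 30, 38]


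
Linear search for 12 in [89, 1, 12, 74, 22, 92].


i=0: 89!=12
i=1: 1!=12
i=2: 12==12 found!

Found at 2, 3 comps


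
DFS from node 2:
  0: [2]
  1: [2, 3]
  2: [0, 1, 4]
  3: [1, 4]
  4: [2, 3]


Visit 2, push [4, 1, 0]
Visit 0, push []
Visit 1, push [3]
Visit 3, push [4]
Visit 4, push []

DFS order: [2, 0, 1, 3, 4]


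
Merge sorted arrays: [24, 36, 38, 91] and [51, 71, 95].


Take 24 from A
Take 36 from A
Take 38 from A
Take 51 from B
Take 71 from B
Take 91 from A

Merged: [24, 36, 38, 51, 71, 91, 95]


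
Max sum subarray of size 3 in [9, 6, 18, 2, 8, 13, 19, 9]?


[0:3]: 33
[1:4]: 26
[2:5]: 28
[3:6]: 23
[4:7]: 40
[5:8]: 41

Max: 41 at [5:8]


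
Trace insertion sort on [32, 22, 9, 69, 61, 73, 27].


Initial: [32, 22, 9, 69, 61, 73, 27]
Insert 22: [22, 32, 9, 69, 61, 73, 27]
Insert 9: [9, 22, 32, 69, 61, 73, 27]
Insert 69: [9, 22, 32, 69, 61, 73, 27]
Insert 61: [9, 22, 32, 61, 69, 73, 27]
Insert 73: [9, 22, 32, 61, 69, 73, 27]
Insert 27: [9, 22, 27, 32, 61, 69, 73]

Sorted: [9, 22, 27, 32, 61, 69, 73]


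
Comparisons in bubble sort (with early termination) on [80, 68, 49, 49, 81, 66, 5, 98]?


Algorithm: bubble sort (with early termination)
Input: [80, 68, 49, 49, 81, 66, 5, 98]
Sorted: [5, 49, 49, 66, 68, 80, 81, 98]

28


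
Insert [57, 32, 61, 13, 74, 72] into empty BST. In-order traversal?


Insert 57: root
Insert 32: L from 57
Insert 61: R from 57
Insert 13: L from 57 -> L from 32
Insert 74: R from 57 -> R from 61
Insert 72: R from 57 -> R from 61 -> L from 74

In-order: [13, 32, 57, 61, 72, 74]


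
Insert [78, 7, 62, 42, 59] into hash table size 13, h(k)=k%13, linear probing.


Insert 78: h=0 -> slot 0
Insert 7: h=7 -> slot 7
Insert 62: h=10 -> slot 10
Insert 42: h=3 -> slot 3
Insert 59: h=7, 1 probes -> slot 8

Table: [78, None, None, 42, None, None, None, 7, 59, None, 62, None, None]


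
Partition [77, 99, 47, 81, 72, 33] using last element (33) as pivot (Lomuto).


Pivot: 33
Place pivot at 0: [33, 99, 47, 81, 72, 77]

Partitioned: [33, 99, 47, 81, 72, 77]


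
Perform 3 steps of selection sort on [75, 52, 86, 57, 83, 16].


Initial: [75, 52, 86, 57, 83, 16]
Step 1: min=16 at 5
  Swap: [16, 52, 86, 57, 83, 75]
Step 2: min=52 at 1
  Swap: [16, 52, 86, 57, 83, 75]
Step 3: min=57 at 3
  Swap: [16, 52, 57, 86, 83, 75]

After 3 steps: [16, 52, 57, 86, 83, 75]


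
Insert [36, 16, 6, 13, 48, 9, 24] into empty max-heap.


Insert 36: [36]
Insert 16: [36, 16]
Insert 6: [36, 16, 6]
Insert 13: [36, 16, 6, 13]
Insert 48: [48, 36, 6, 13, 16]
Insert 9: [48, 36, 9, 13, 16, 6]
Insert 24: [48, 36, 24, 13, 16, 6, 9]

Final heap: [48, 36, 24, 13, 16, 6, 9]


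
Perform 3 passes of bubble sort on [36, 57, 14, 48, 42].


Initial: [36, 57, 14, 48, 42]
Pass 1: [36, 14, 48, 42, 57] (3 swaps)
Pass 2: [14, 36, 42, 48, 57] (2 swaps)
Pass 3: [14, 36, 42, 48, 57] (0 swaps)

After 3 passes: [14, 36, 42, 48, 57]


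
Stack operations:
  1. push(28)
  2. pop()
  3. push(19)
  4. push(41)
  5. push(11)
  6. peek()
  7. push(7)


push(28) -> [28]
pop()->28, []
push(19) -> [19]
push(41) -> [19, 41]
push(11) -> [19, 41, 11]
peek()->11
push(7) -> [19, 41, 11, 7]

Final stack: [19, 41, 11, 7]


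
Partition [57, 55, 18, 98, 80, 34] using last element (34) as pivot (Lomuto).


Pivot: 34
  18 <= 34: swap -> [18, 55, 57, 98, 80, 34]
Place pivot at 1: [18, 34, 57, 98, 80, 55]

Partitioned: [18, 34, 57, 98, 80, 55]


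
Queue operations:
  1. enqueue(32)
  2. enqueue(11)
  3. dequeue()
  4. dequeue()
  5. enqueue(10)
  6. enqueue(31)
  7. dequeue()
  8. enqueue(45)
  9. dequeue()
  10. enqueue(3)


enqueue(32) -> [32]
enqueue(11) -> [32, 11]
dequeue()->32, [11]
dequeue()->11, []
enqueue(10) -> [10]
enqueue(31) -> [10, 31]
dequeue()->10, [31]
enqueue(45) -> [31, 45]
dequeue()->31, [45]
enqueue(3) -> [45, 3]

Final queue: [45, 3]


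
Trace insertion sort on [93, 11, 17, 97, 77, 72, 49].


Initial: [93, 11, 17, 97, 77, 72, 49]
Insert 11: [11, 93, 17, 97, 77, 72, 49]
Insert 17: [11, 17, 93, 97, 77, 72, 49]
Insert 97: [11, 17, 93, 97, 77, 72, 49]
Insert 77: [11, 17, 77, 93, 97, 72, 49]
Insert 72: [11, 17, 72, 77, 93, 97, 49]
Insert 49: [11, 17, 49, 72, 77, 93, 97]

Sorted: [11, 17, 49, 72, 77, 93, 97]


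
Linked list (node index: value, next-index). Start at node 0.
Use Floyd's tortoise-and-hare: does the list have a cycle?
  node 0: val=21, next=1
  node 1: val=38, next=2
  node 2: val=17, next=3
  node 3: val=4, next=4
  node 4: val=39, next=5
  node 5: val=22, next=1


Floyd's tortoise (slow, +1) and hare (fast, +2):
  init: slow=0, fast=0
  step 1: slow=1, fast=2
  step 2: slow=2, fast=4
  step 3: slow=3, fast=1
  step 4: slow=4, fast=3
  step 5: slow=5, fast=5
  slow == fast at node 5: cycle detected

Cycle: yes


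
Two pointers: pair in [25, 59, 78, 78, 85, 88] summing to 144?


lo=0(25)+hi=5(88)=113
lo=1(59)+hi=5(88)=147
lo=1(59)+hi=4(85)=144

Yes: 59+85=144


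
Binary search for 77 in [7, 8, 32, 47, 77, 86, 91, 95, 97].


Step 1: lo=0, hi=8, mid=4, val=77

Found at index 4


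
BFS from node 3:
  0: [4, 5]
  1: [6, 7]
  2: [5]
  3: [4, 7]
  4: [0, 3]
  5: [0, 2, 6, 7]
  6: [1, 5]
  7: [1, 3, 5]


Visit 3, enqueue [4, 7]
Visit 4, enqueue [0]
Visit 7, enqueue [1, 5]
Visit 0, enqueue []
Visit 1, enqueue [6]
Visit 5, enqueue [2]
Visit 6, enqueue []
Visit 2, enqueue []

BFS order: [3, 4, 7, 0, 1, 5, 6, 2]


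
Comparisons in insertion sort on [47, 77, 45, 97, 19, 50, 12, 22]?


Algorithm: insertion sort
Input: [47, 77, 45, 97, 19, 50, 12, 22]
Sorted: [12, 19, 22, 45, 47, 50, 77, 97]

23


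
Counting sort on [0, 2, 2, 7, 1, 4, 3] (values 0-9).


Input: [0, 2, 2, 7, 1, 4, 3]
Counts: [1, 1, 2, 1, 1, 0, 0, 1, 0, 0]

Sorted: [0, 1, 2, 2, 3, 4, 7]


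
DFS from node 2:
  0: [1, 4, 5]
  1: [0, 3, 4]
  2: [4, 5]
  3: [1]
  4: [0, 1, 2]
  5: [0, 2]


Visit 2, push [5, 4]
Visit 4, push [1, 0]
Visit 0, push [5, 1]
Visit 1, push [3]
Visit 3, push []
Visit 5, push []

DFS order: [2, 4, 0, 1, 3, 5]


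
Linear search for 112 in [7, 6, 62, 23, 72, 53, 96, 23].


i=0: 7!=112
i=1: 6!=112
i=2: 62!=112
i=3: 23!=112
i=4: 72!=112
i=5: 53!=112
i=6: 96!=112
i=7: 23!=112

Not found, 8 comps


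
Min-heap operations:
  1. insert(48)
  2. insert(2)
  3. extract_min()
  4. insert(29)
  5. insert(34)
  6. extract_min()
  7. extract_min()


insert(48) -> [48]
insert(2) -> [2, 48]
extract_min()->2, [48]
insert(29) -> [29, 48]
insert(34) -> [29, 48, 34]
extract_min()->29, [34, 48]
extract_min()->34, [48]

Final heap: [48]


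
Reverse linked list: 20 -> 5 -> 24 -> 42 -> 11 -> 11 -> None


Step 1: curr=20, set curr.next=prev(None) | reversed so far: 20
Step 2: curr=5, set curr.next=prev(20) | reversed so far: 5 -> 20
Step 3: curr=24, set curr.next=prev(5) | reversed so far: 24 -> 5 -> 20
Step 4: curr=42, set curr.next=prev(24) | reversed so far: 42 -> 24 -> 5 -> 20
Step 5: curr=11, set curr.next=prev(42) | reversed so far: 11 -> 42 -> 24 -> 5 -> 20
Step 6: curr=11, set curr.next=prev(11) | reversed so far: 11 -> 11 -> 42 -> 24 -> 5 -> 20

11 -> 11 -> 42 -> 24 -> 5 -> 20 -> None


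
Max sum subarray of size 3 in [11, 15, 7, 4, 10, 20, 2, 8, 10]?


[0:3]: 33
[1:4]: 26
[2:5]: 21
[3:6]: 34
[4:7]: 32
[5:8]: 30
[6:9]: 20

Max: 34 at [3:6]


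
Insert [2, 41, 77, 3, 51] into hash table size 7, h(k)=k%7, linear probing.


Insert 2: h=2 -> slot 2
Insert 41: h=6 -> slot 6
Insert 77: h=0 -> slot 0
Insert 3: h=3 -> slot 3
Insert 51: h=2, 2 probes -> slot 4

Table: [77, None, 2, 3, 51, None, 41]


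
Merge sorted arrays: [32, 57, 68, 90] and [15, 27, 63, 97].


Take 15 from B
Take 27 from B
Take 32 from A
Take 57 from A
Take 63 from B
Take 68 from A
Take 90 from A

Merged: [15, 27, 32, 57, 63, 68, 90, 97]


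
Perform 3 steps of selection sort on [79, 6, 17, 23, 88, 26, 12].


Initial: [79, 6, 17, 23, 88, 26, 12]
Step 1: min=6 at 1
  Swap: [6, 79, 17, 23, 88, 26, 12]
Step 2: min=12 at 6
  Swap: [6, 12, 17, 23, 88, 26, 79]
Step 3: min=17 at 2
  Swap: [6, 12, 17, 23, 88, 26, 79]

After 3 steps: [6, 12, 17, 23, 88, 26, 79]


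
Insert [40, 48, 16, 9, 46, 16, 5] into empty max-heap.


Insert 40: [40]
Insert 48: [48, 40]
Insert 16: [48, 40, 16]
Insert 9: [48, 40, 16, 9]
Insert 46: [48, 46, 16, 9, 40]
Insert 16: [48, 46, 16, 9, 40, 16]
Insert 5: [48, 46, 16, 9, 40, 16, 5]

Final heap: [48, 46, 16, 9, 40, 16, 5]


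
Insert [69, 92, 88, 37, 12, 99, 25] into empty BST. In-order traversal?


Insert 69: root
Insert 92: R from 69
Insert 88: R from 69 -> L from 92
Insert 37: L from 69
Insert 12: L from 69 -> L from 37
Insert 99: R from 69 -> R from 92
Insert 25: L from 69 -> L from 37 -> R from 12

In-order: [12, 25, 37, 69, 88, 92, 99]


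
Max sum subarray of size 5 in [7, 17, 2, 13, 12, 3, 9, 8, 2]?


[0:5]: 51
[1:6]: 47
[2:7]: 39
[3:8]: 45
[4:9]: 34

Max: 51 at [0:5]


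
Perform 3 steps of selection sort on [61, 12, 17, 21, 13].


Initial: [61, 12, 17, 21, 13]
Step 1: min=12 at 1
  Swap: [12, 61, 17, 21, 13]
Step 2: min=13 at 4
  Swap: [12, 13, 17, 21, 61]
Step 3: min=17 at 2
  Swap: [12, 13, 17, 21, 61]

After 3 steps: [12, 13, 17, 21, 61]


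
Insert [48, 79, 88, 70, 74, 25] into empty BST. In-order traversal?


Insert 48: root
Insert 79: R from 48
Insert 88: R from 48 -> R from 79
Insert 70: R from 48 -> L from 79
Insert 74: R from 48 -> L from 79 -> R from 70
Insert 25: L from 48

In-order: [25, 48, 70, 74, 79, 88]


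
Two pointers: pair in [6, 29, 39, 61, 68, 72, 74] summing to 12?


lo=0(6)+hi=6(74)=80
lo=0(6)+hi=5(72)=78
lo=0(6)+hi=4(68)=74
lo=0(6)+hi=3(61)=67
lo=0(6)+hi=2(39)=45
lo=0(6)+hi=1(29)=35

No pair found


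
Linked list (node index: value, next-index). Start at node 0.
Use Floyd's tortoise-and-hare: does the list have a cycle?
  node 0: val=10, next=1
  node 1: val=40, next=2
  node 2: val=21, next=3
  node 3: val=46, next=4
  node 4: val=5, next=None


Floyd's tortoise (slow, +1) and hare (fast, +2):
  init: slow=0, fast=0
  step 1: slow=1, fast=2
  step 2: slow=2, fast=4
  step 3: fast -> None, no cycle

Cycle: no


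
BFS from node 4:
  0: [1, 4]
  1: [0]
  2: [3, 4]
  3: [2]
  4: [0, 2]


Visit 4, enqueue [0, 2]
Visit 0, enqueue [1]
Visit 2, enqueue [3]
Visit 1, enqueue []
Visit 3, enqueue []

BFS order: [4, 0, 2, 1, 3]


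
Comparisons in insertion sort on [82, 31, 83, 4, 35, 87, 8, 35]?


Algorithm: insertion sort
Input: [82, 31, 83, 4, 35, 87, 8, 35]
Sorted: [4, 8, 31, 35, 35, 82, 83, 87]

19


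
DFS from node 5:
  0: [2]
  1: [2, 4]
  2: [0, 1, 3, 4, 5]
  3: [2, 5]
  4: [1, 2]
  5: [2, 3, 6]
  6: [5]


Visit 5, push [6, 3, 2]
Visit 2, push [4, 3, 1, 0]
Visit 0, push []
Visit 1, push [4]
Visit 4, push []
Visit 3, push []
Visit 6, push []

DFS order: [5, 2, 0, 1, 4, 3, 6]


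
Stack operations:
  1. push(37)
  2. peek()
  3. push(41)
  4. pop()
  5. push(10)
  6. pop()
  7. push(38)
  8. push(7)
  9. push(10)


push(37) -> [37]
peek()->37
push(41) -> [37, 41]
pop()->41, [37]
push(10) -> [37, 10]
pop()->10, [37]
push(38) -> [37, 38]
push(7) -> [37, 38, 7]
push(10) -> [37, 38, 7, 10]

Final stack: [37, 38, 7, 10]


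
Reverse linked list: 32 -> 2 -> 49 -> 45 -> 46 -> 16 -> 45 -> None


Step 1: curr=32, set curr.next=prev(None) | reversed so far: 32
Step 2: curr=2, set curr.next=prev(32) | reversed so far: 2 -> 32
Step 3: curr=49, set curr.next=prev(2) | reversed so far: 49 -> 2 -> 32
Step 4: curr=45, set curr.next=prev(49) | reversed so far: 45 -> 49 -> 2 -> 32
Step 5: curr=46, set curr.next=prev(45) | reversed so far: 46 -> 45 -> 49 -> 2 -> 32
Step 6: curr=16, set curr.next=prev(46) | reversed so far: 16 -> 46 -> 45 -> 49 -> 2 -> 32
Step 7: curr=45, set curr.next=prev(16) | reversed so far: 45 -> 16 -> 46 -> 45 -> 49 -> 2 -> 32

45 -> 16 -> 46 -> 45 -> 49 -> 2 -> 32 -> None


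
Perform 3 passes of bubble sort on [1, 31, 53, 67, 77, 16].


Initial: [1, 31, 53, 67, 77, 16]
Pass 1: [1, 31, 53, 67, 16, 77] (1 swaps)
Pass 2: [1, 31, 53, 16, 67, 77] (1 swaps)
Pass 3: [1, 31, 16, 53, 67, 77] (1 swaps)

After 3 passes: [1, 31, 16, 53, 67, 77]


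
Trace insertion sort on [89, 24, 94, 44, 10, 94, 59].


Initial: [89, 24, 94, 44, 10, 94, 59]
Insert 24: [24, 89, 94, 44, 10, 94, 59]
Insert 94: [24, 89, 94, 44, 10, 94, 59]
Insert 44: [24, 44, 89, 94, 10, 94, 59]
Insert 10: [10, 24, 44, 89, 94, 94, 59]
Insert 94: [10, 24, 44, 89, 94, 94, 59]
Insert 59: [10, 24, 44, 59, 89, 94, 94]

Sorted: [10, 24, 44, 59, 89, 94, 94]


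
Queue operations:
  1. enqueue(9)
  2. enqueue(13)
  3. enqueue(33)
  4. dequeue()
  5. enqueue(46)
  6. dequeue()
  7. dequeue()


enqueue(9) -> [9]
enqueue(13) -> [9, 13]
enqueue(33) -> [9, 13, 33]
dequeue()->9, [13, 33]
enqueue(46) -> [13, 33, 46]
dequeue()->13, [33, 46]
dequeue()->33, [46]

Final queue: [46]


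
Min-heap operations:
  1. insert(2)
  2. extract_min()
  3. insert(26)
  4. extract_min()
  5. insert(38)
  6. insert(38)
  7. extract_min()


insert(2) -> [2]
extract_min()->2, []
insert(26) -> [26]
extract_min()->26, []
insert(38) -> [38]
insert(38) -> [38, 38]
extract_min()->38, [38]

Final heap: [38]


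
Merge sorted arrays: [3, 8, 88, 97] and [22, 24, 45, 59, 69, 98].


Take 3 from A
Take 8 from A
Take 22 from B
Take 24 from B
Take 45 from B
Take 59 from B
Take 69 from B
Take 88 from A
Take 97 from A

Merged: [3, 8, 22, 24, 45, 59, 69, 88, 97, 98]


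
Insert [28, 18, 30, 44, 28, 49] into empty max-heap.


Insert 28: [28]
Insert 18: [28, 18]
Insert 30: [30, 18, 28]
Insert 44: [44, 30, 28, 18]
Insert 28: [44, 30, 28, 18, 28]
Insert 49: [49, 30, 44, 18, 28, 28]

Final heap: [49, 30, 44, 18, 28, 28]


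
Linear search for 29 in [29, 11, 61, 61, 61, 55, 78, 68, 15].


i=0: 29==29 found!

Found at 0, 1 comps


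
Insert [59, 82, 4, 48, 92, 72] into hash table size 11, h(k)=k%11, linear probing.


Insert 59: h=4 -> slot 4
Insert 82: h=5 -> slot 5
Insert 4: h=4, 2 probes -> slot 6
Insert 48: h=4, 3 probes -> slot 7
Insert 92: h=4, 4 probes -> slot 8
Insert 72: h=6, 3 probes -> slot 9

Table: [None, None, None, None, 59, 82, 4, 48, 92, 72, None]


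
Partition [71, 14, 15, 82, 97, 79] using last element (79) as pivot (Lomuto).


Pivot: 79
  71 <= 79: advance i (no swap)
  14 <= 79: advance i (no swap)
  15 <= 79: advance i (no swap)
Place pivot at 3: [71, 14, 15, 79, 97, 82]

Partitioned: [71, 14, 15, 79, 97, 82]


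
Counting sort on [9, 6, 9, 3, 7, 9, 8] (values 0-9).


Input: [9, 6, 9, 3, 7, 9, 8]
Counts: [0, 0, 0, 1, 0, 0, 1, 1, 1, 3]

Sorted: [3, 6, 7, 8, 9, 9, 9]


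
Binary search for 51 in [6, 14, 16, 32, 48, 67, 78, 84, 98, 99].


Step 1: lo=0, hi=9, mid=4, val=48
Step 2: lo=5, hi=9, mid=7, val=84
Step 3: lo=5, hi=6, mid=5, val=67

Not found


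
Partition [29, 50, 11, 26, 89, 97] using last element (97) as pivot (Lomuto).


Pivot: 97
  29 <= 97: advance i (no swap)
  50 <= 97: advance i (no swap)
  11 <= 97: advance i (no swap)
  26 <= 97: advance i (no swap)
  89 <= 97: advance i (no swap)
Place pivot at 5: [29, 50, 11, 26, 89, 97]

Partitioned: [29, 50, 11, 26, 89, 97]


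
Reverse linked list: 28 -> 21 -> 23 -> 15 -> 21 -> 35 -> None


Step 1: curr=28, set curr.next=prev(None) | reversed so far: 28
Step 2: curr=21, set curr.next=prev(28) | reversed so far: 21 -> 28
Step 3: curr=23, set curr.next=prev(21) | reversed so far: 23 -> 21 -> 28
Step 4: curr=15, set curr.next=prev(23) | reversed so far: 15 -> 23 -> 21 -> 28
Step 5: curr=21, set curr.next=prev(15) | reversed so far: 21 -> 15 -> 23 -> 21 -> 28
Step 6: curr=35, set curr.next=prev(21) | reversed so far: 35 -> 21 -> 15 -> 23 -> 21 -> 28

35 -> 21 -> 15 -> 23 -> 21 -> 28 -> None


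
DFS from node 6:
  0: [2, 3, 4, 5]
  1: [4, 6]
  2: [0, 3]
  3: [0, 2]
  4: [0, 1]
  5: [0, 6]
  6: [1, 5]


Visit 6, push [5, 1]
Visit 1, push [4]
Visit 4, push [0]
Visit 0, push [5, 3, 2]
Visit 2, push [3]
Visit 3, push []
Visit 5, push []

DFS order: [6, 1, 4, 0, 2, 3, 5]


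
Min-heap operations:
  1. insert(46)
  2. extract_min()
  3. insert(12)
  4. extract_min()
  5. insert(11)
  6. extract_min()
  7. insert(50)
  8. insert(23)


insert(46) -> [46]
extract_min()->46, []
insert(12) -> [12]
extract_min()->12, []
insert(11) -> [11]
extract_min()->11, []
insert(50) -> [50]
insert(23) -> [23, 50]

Final heap: [23, 50]


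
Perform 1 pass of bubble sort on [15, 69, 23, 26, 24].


Initial: [15, 69, 23, 26, 24]
Pass 1: [15, 23, 26, 24, 69] (3 swaps)

After 1 pass: [15, 23, 26, 24, 69]


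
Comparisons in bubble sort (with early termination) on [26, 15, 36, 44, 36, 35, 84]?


Algorithm: bubble sort (with early termination)
Input: [26, 15, 36, 44, 36, 35, 84]
Sorted: [15, 26, 35, 36, 36, 44, 84]

18


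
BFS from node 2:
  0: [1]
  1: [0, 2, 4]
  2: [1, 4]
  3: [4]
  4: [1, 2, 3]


Visit 2, enqueue [1, 4]
Visit 1, enqueue [0]
Visit 4, enqueue [3]
Visit 0, enqueue []
Visit 3, enqueue []

BFS order: [2, 1, 4, 0, 3]


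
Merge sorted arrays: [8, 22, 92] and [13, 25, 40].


Take 8 from A
Take 13 from B
Take 22 from A
Take 25 from B
Take 40 from B

Merged: [8, 13, 22, 25, 40, 92]


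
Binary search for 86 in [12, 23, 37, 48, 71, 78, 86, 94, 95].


Step 1: lo=0, hi=8, mid=4, val=71
Step 2: lo=5, hi=8, mid=6, val=86

Found at index 6


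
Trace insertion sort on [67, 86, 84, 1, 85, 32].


Initial: [67, 86, 84, 1, 85, 32]
Insert 86: [67, 86, 84, 1, 85, 32]
Insert 84: [67, 84, 86, 1, 85, 32]
Insert 1: [1, 67, 84, 86, 85, 32]
Insert 85: [1, 67, 84, 85, 86, 32]
Insert 32: [1, 32, 67, 84, 85, 86]

Sorted: [1, 32, 67, 84, 85, 86]


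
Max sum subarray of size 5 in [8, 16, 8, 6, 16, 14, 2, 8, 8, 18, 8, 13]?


[0:5]: 54
[1:6]: 60
[2:7]: 46
[3:8]: 46
[4:9]: 48
[5:10]: 50
[6:11]: 44
[7:12]: 55

Max: 60 at [1:6]


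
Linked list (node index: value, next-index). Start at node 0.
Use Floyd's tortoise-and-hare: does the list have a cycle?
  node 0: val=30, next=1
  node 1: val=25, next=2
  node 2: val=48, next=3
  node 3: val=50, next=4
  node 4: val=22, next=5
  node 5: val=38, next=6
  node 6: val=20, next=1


Floyd's tortoise (slow, +1) and hare (fast, +2):
  init: slow=0, fast=0
  step 1: slow=1, fast=2
  step 2: slow=2, fast=4
  step 3: slow=3, fast=6
  step 4: slow=4, fast=2
  step 5: slow=5, fast=4
  step 6: slow=6, fast=6
  slow == fast at node 6: cycle detected

Cycle: yes


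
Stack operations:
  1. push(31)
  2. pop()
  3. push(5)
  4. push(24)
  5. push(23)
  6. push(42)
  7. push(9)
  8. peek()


push(31) -> [31]
pop()->31, []
push(5) -> [5]
push(24) -> [5, 24]
push(23) -> [5, 24, 23]
push(42) -> [5, 24, 23, 42]
push(9) -> [5, 24, 23, 42, 9]
peek()->9

Final stack: [5, 24, 23, 42, 9]


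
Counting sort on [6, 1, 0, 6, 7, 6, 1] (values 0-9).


Input: [6, 1, 0, 6, 7, 6, 1]
Counts: [1, 2, 0, 0, 0, 0, 3, 1, 0, 0]

Sorted: [0, 1, 1, 6, 6, 6, 7]


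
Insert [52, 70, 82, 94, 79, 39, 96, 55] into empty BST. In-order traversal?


Insert 52: root
Insert 70: R from 52
Insert 82: R from 52 -> R from 70
Insert 94: R from 52 -> R from 70 -> R from 82
Insert 79: R from 52 -> R from 70 -> L from 82
Insert 39: L from 52
Insert 96: R from 52 -> R from 70 -> R from 82 -> R from 94
Insert 55: R from 52 -> L from 70

In-order: [39, 52, 55, 70, 79, 82, 94, 96]


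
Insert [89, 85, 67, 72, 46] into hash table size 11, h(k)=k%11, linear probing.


Insert 89: h=1 -> slot 1
Insert 85: h=8 -> slot 8
Insert 67: h=1, 1 probes -> slot 2
Insert 72: h=6 -> slot 6
Insert 46: h=2, 1 probes -> slot 3

Table: [None, 89, 67, 46, None, None, 72, None, 85, None, None]


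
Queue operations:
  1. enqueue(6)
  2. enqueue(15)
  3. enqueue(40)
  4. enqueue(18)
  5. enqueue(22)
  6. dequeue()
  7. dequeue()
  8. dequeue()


enqueue(6) -> [6]
enqueue(15) -> [6, 15]
enqueue(40) -> [6, 15, 40]
enqueue(18) -> [6, 15, 40, 18]
enqueue(22) -> [6, 15, 40, 18, 22]
dequeue()->6, [15, 40, 18, 22]
dequeue()->15, [40, 18, 22]
dequeue()->40, [18, 22]

Final queue: [18, 22]


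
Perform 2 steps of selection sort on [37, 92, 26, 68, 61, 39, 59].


Initial: [37, 92, 26, 68, 61, 39, 59]
Step 1: min=26 at 2
  Swap: [26, 92, 37, 68, 61, 39, 59]
Step 2: min=37 at 2
  Swap: [26, 37, 92, 68, 61, 39, 59]

After 2 steps: [26, 37, 92, 68, 61, 39, 59]


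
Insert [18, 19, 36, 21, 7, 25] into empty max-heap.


Insert 18: [18]
Insert 19: [19, 18]
Insert 36: [36, 18, 19]
Insert 21: [36, 21, 19, 18]
Insert 7: [36, 21, 19, 18, 7]
Insert 25: [36, 21, 25, 18, 7, 19]

Final heap: [36, 21, 25, 18, 7, 19]


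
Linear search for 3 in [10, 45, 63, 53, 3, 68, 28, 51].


i=0: 10!=3
i=1: 45!=3
i=2: 63!=3
i=3: 53!=3
i=4: 3==3 found!

Found at 4, 5 comps


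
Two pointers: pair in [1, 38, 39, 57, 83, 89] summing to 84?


lo=0(1)+hi=5(89)=90
lo=0(1)+hi=4(83)=84

Yes: 1+83=84


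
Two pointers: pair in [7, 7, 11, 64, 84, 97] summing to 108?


lo=0(7)+hi=5(97)=104
lo=1(7)+hi=5(97)=104
lo=2(11)+hi=5(97)=108

Yes: 11+97=108


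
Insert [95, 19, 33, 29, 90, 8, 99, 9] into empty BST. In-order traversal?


Insert 95: root
Insert 19: L from 95
Insert 33: L from 95 -> R from 19
Insert 29: L from 95 -> R from 19 -> L from 33
Insert 90: L from 95 -> R from 19 -> R from 33
Insert 8: L from 95 -> L from 19
Insert 99: R from 95
Insert 9: L from 95 -> L from 19 -> R from 8

In-order: [8, 9, 19, 29, 33, 90, 95, 99]


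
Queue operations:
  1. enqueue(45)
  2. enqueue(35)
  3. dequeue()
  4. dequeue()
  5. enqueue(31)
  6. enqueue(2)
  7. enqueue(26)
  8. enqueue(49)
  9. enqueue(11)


enqueue(45) -> [45]
enqueue(35) -> [45, 35]
dequeue()->45, [35]
dequeue()->35, []
enqueue(31) -> [31]
enqueue(2) -> [31, 2]
enqueue(26) -> [31, 2, 26]
enqueue(49) -> [31, 2, 26, 49]
enqueue(11) -> [31, 2, 26, 49, 11]

Final queue: [31, 2, 26, 49, 11]


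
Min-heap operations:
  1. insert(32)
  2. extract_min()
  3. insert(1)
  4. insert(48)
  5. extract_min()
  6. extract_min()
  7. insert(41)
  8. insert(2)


insert(32) -> [32]
extract_min()->32, []
insert(1) -> [1]
insert(48) -> [1, 48]
extract_min()->1, [48]
extract_min()->48, []
insert(41) -> [41]
insert(2) -> [2, 41]

Final heap: [2, 41]


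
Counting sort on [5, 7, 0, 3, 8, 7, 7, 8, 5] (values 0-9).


Input: [5, 7, 0, 3, 8, 7, 7, 8, 5]
Counts: [1, 0, 0, 1, 0, 2, 0, 3, 2, 0]

Sorted: [0, 3, 5, 5, 7, 7, 7, 8, 8]


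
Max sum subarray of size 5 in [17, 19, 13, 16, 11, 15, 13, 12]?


[0:5]: 76
[1:6]: 74
[2:7]: 68
[3:8]: 67

Max: 76 at [0:5]


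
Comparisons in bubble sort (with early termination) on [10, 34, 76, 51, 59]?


Algorithm: bubble sort (with early termination)
Input: [10, 34, 76, 51, 59]
Sorted: [10, 34, 51, 59, 76]

7


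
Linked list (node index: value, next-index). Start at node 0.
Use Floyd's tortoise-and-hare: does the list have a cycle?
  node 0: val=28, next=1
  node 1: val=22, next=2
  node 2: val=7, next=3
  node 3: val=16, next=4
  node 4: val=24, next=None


Floyd's tortoise (slow, +1) and hare (fast, +2):
  init: slow=0, fast=0
  step 1: slow=1, fast=2
  step 2: slow=2, fast=4
  step 3: fast -> None, no cycle

Cycle: no


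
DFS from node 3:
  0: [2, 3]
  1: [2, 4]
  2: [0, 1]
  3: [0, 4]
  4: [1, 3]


Visit 3, push [4, 0]
Visit 0, push [2]
Visit 2, push [1]
Visit 1, push [4]
Visit 4, push []

DFS order: [3, 0, 2, 1, 4]


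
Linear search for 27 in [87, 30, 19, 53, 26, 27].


i=0: 87!=27
i=1: 30!=27
i=2: 19!=27
i=3: 53!=27
i=4: 26!=27
i=5: 27==27 found!

Found at 5, 6 comps


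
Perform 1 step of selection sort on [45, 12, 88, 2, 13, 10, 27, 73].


Initial: [45, 12, 88, 2, 13, 10, 27, 73]
Step 1: min=2 at 3
  Swap: [2, 12, 88, 45, 13, 10, 27, 73]

After 1 step: [2, 12, 88, 45, 13, 10, 27, 73]


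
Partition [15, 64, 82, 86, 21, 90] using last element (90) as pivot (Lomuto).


Pivot: 90
  15 <= 90: advance i (no swap)
  64 <= 90: advance i (no swap)
  82 <= 90: advance i (no swap)
  86 <= 90: advance i (no swap)
  21 <= 90: advance i (no swap)
Place pivot at 5: [15, 64, 82, 86, 21, 90]

Partitioned: [15, 64, 82, 86, 21, 90]


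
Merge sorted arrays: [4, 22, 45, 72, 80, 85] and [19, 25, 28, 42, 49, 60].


Take 4 from A
Take 19 from B
Take 22 from A
Take 25 from B
Take 28 from B
Take 42 from B
Take 45 from A
Take 49 from B
Take 60 from B

Merged: [4, 19, 22, 25, 28, 42, 45, 49, 60, 72, 80, 85]


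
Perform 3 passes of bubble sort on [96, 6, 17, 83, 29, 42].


Initial: [96, 6, 17, 83, 29, 42]
Pass 1: [6, 17, 83, 29, 42, 96] (5 swaps)
Pass 2: [6, 17, 29, 42, 83, 96] (2 swaps)
Pass 3: [6, 17, 29, 42, 83, 96] (0 swaps)

After 3 passes: [6, 17, 29, 42, 83, 96]


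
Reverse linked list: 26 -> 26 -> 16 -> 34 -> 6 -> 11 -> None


Step 1: curr=26, set curr.next=prev(None) | reversed so far: 26
Step 2: curr=26, set curr.next=prev(26) | reversed so far: 26 -> 26
Step 3: curr=16, set curr.next=prev(26) | reversed so far: 16 -> 26 -> 26
Step 4: curr=34, set curr.next=prev(16) | reversed so far: 34 -> 16 -> 26 -> 26
Step 5: curr=6, set curr.next=prev(34) | reversed so far: 6 -> 34 -> 16 -> 26 -> 26
Step 6: curr=11, set curr.next=prev(6) | reversed so far: 11 -> 6 -> 34 -> 16 -> 26 -> 26

11 -> 6 -> 34 -> 16 -> 26 -> 26 -> None


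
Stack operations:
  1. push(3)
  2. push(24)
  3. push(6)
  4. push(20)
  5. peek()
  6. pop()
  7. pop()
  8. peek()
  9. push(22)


push(3) -> [3]
push(24) -> [3, 24]
push(6) -> [3, 24, 6]
push(20) -> [3, 24, 6, 20]
peek()->20
pop()->20, [3, 24, 6]
pop()->6, [3, 24]
peek()->24
push(22) -> [3, 24, 22]

Final stack: [3, 24, 22]


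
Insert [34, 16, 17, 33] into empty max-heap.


Insert 34: [34]
Insert 16: [34, 16]
Insert 17: [34, 16, 17]
Insert 33: [34, 33, 17, 16]

Final heap: [34, 33, 17, 16]


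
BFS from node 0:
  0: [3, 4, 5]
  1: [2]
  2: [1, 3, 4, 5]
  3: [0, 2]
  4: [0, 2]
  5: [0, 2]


Visit 0, enqueue [3, 4, 5]
Visit 3, enqueue [2]
Visit 4, enqueue []
Visit 5, enqueue []
Visit 2, enqueue [1]
Visit 1, enqueue []

BFS order: [0, 3, 4, 5, 2, 1]


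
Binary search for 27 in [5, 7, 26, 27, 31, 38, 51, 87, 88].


Step 1: lo=0, hi=8, mid=4, val=31
Step 2: lo=0, hi=3, mid=1, val=7
Step 3: lo=2, hi=3, mid=2, val=26
Step 4: lo=3, hi=3, mid=3, val=27

Found at index 3


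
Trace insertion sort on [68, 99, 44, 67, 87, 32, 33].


Initial: [68, 99, 44, 67, 87, 32, 33]
Insert 99: [68, 99, 44, 67, 87, 32, 33]
Insert 44: [44, 68, 99, 67, 87, 32, 33]
Insert 67: [44, 67, 68, 99, 87, 32, 33]
Insert 87: [44, 67, 68, 87, 99, 32, 33]
Insert 32: [32, 44, 67, 68, 87, 99, 33]
Insert 33: [32, 33, 44, 67, 68, 87, 99]

Sorted: [32, 33, 44, 67, 68, 87, 99]


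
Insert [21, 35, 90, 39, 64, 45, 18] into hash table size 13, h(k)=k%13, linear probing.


Insert 21: h=8 -> slot 8
Insert 35: h=9 -> slot 9
Insert 90: h=12 -> slot 12
Insert 39: h=0 -> slot 0
Insert 64: h=12, 2 probes -> slot 1
Insert 45: h=6 -> slot 6
Insert 18: h=5 -> slot 5

Table: [39, 64, None, None, None, 18, 45, None, 21, 35, None, None, 90]


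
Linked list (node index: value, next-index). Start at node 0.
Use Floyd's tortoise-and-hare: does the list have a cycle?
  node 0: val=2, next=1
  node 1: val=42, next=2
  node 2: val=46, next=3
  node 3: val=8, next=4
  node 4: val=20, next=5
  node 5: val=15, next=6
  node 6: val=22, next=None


Floyd's tortoise (slow, +1) and hare (fast, +2):
  init: slow=0, fast=0
  step 1: slow=1, fast=2
  step 2: slow=2, fast=4
  step 3: slow=3, fast=6
  step 4: fast -> None, no cycle

Cycle: no


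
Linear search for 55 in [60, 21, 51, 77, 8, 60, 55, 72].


i=0: 60!=55
i=1: 21!=55
i=2: 51!=55
i=3: 77!=55
i=4: 8!=55
i=5: 60!=55
i=6: 55==55 found!

Found at 6, 7 comps


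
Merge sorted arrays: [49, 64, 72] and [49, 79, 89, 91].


Take 49 from A
Take 49 from B
Take 64 from A
Take 72 from A

Merged: [49, 49, 64, 72, 79, 89, 91]


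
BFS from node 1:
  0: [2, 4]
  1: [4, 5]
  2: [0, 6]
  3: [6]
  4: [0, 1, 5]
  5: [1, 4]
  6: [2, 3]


Visit 1, enqueue [4, 5]
Visit 4, enqueue [0]
Visit 5, enqueue []
Visit 0, enqueue [2]
Visit 2, enqueue [6]
Visit 6, enqueue [3]
Visit 3, enqueue []

BFS order: [1, 4, 5, 0, 2, 6, 3]


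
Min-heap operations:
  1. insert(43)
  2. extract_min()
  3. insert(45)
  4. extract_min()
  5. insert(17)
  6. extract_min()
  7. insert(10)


insert(43) -> [43]
extract_min()->43, []
insert(45) -> [45]
extract_min()->45, []
insert(17) -> [17]
extract_min()->17, []
insert(10) -> [10]

Final heap: [10]


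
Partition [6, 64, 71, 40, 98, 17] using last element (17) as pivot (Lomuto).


Pivot: 17
  6 <= 17: advance i (no swap)
Place pivot at 1: [6, 17, 71, 40, 98, 64]

Partitioned: [6, 17, 71, 40, 98, 64]


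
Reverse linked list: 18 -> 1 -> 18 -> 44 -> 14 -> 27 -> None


Step 1: curr=18, set curr.next=prev(None) | reversed so far: 18
Step 2: curr=1, set curr.next=prev(18) | reversed so far: 1 -> 18
Step 3: curr=18, set curr.next=prev(1) | reversed so far: 18 -> 1 -> 18
Step 4: curr=44, set curr.next=prev(18) | reversed so far: 44 -> 18 -> 1 -> 18
Step 5: curr=14, set curr.next=prev(44) | reversed so far: 14 -> 44 -> 18 -> 1 -> 18
Step 6: curr=27, set curr.next=prev(14) | reversed so far: 27 -> 14 -> 44 -> 18 -> 1 -> 18

27 -> 14 -> 44 -> 18 -> 1 -> 18 -> None


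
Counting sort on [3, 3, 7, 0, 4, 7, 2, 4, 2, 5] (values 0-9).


Input: [3, 3, 7, 0, 4, 7, 2, 4, 2, 5]
Counts: [1, 0, 2, 2, 2, 1, 0, 2, 0, 0]

Sorted: [0, 2, 2, 3, 3, 4, 4, 5, 7, 7]


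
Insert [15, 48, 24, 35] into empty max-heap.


Insert 15: [15]
Insert 48: [48, 15]
Insert 24: [48, 15, 24]
Insert 35: [48, 35, 24, 15]

Final heap: [48, 35, 24, 15]


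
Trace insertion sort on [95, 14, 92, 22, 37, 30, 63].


Initial: [95, 14, 92, 22, 37, 30, 63]
Insert 14: [14, 95, 92, 22, 37, 30, 63]
Insert 92: [14, 92, 95, 22, 37, 30, 63]
Insert 22: [14, 22, 92, 95, 37, 30, 63]
Insert 37: [14, 22, 37, 92, 95, 30, 63]
Insert 30: [14, 22, 30, 37, 92, 95, 63]
Insert 63: [14, 22, 30, 37, 63, 92, 95]

Sorted: [14, 22, 30, 37, 63, 92, 95]


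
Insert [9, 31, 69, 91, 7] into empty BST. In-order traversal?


Insert 9: root
Insert 31: R from 9
Insert 69: R from 9 -> R from 31
Insert 91: R from 9 -> R from 31 -> R from 69
Insert 7: L from 9

In-order: [7, 9, 31, 69, 91]
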